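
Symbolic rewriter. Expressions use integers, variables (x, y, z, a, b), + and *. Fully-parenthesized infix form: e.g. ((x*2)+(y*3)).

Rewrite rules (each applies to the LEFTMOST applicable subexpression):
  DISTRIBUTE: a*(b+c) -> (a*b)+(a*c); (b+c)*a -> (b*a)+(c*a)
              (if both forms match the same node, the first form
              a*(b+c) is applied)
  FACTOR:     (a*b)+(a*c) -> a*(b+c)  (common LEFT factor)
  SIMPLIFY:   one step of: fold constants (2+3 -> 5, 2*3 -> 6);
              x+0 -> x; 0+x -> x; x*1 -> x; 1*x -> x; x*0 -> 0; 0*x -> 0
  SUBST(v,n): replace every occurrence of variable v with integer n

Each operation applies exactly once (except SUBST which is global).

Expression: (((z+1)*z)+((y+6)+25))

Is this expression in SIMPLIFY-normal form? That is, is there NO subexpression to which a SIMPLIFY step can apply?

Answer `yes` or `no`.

Answer: yes

Derivation:
Expression: (((z+1)*z)+((y+6)+25))
Scanning for simplifiable subexpressions (pre-order)...
  at root: (((z+1)*z)+((y+6)+25)) (not simplifiable)
  at L: ((z+1)*z) (not simplifiable)
  at LL: (z+1) (not simplifiable)
  at R: ((y+6)+25) (not simplifiable)
  at RL: (y+6) (not simplifiable)
Result: no simplifiable subexpression found -> normal form.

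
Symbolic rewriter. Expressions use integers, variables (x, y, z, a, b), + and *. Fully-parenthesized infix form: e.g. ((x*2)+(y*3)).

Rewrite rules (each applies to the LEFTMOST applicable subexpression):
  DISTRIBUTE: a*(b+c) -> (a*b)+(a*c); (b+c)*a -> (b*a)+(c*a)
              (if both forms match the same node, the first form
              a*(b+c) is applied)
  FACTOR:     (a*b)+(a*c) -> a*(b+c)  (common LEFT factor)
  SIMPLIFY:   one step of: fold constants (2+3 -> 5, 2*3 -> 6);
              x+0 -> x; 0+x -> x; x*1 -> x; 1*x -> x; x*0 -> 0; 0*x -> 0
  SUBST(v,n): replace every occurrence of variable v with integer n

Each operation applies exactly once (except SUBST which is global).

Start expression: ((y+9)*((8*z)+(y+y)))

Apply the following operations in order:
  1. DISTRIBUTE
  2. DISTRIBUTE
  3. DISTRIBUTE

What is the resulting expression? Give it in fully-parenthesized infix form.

Answer: (((y*(8*z))+(9*(8*z)))+(((y+9)*y)+((y+9)*y)))

Derivation:
Start: ((y+9)*((8*z)+(y+y)))
Apply DISTRIBUTE at root (target: ((y+9)*((8*z)+(y+y)))): ((y+9)*((8*z)+(y+y))) -> (((y+9)*(8*z))+((y+9)*(y+y)))
Apply DISTRIBUTE at L (target: ((y+9)*(8*z))): (((y+9)*(8*z))+((y+9)*(y+y))) -> (((y*(8*z))+(9*(8*z)))+((y+9)*(y+y)))
Apply DISTRIBUTE at R (target: ((y+9)*(y+y))): (((y*(8*z))+(9*(8*z)))+((y+9)*(y+y))) -> (((y*(8*z))+(9*(8*z)))+(((y+9)*y)+((y+9)*y)))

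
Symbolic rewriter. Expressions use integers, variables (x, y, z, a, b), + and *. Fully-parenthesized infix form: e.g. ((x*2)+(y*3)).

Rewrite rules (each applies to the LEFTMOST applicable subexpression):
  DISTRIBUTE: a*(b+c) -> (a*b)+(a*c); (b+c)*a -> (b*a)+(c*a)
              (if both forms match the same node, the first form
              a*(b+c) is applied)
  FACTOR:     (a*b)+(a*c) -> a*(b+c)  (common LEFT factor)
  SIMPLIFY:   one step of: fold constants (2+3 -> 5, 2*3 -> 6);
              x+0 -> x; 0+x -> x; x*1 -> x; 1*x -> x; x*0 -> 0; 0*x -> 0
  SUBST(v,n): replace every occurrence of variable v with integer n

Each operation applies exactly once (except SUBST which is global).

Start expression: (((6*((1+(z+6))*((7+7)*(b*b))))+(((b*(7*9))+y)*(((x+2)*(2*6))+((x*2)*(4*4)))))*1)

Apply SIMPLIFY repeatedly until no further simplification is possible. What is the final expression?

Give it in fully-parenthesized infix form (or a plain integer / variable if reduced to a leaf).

Answer: ((6*((1+(z+6))*(14*(b*b))))+(((b*63)+y)*(((x+2)*12)+((x*2)*16))))

Derivation:
Start: (((6*((1+(z+6))*((7+7)*(b*b))))+(((b*(7*9))+y)*(((x+2)*(2*6))+((x*2)*(4*4)))))*1)
Step 1: at root: (((6*((1+(z+6))*((7+7)*(b*b))))+(((b*(7*9))+y)*(((x+2)*(2*6))+((x*2)*(4*4)))))*1) -> ((6*((1+(z+6))*((7+7)*(b*b))))+(((b*(7*9))+y)*(((x+2)*(2*6))+((x*2)*(4*4))))); overall: (((6*((1+(z+6))*((7+7)*(b*b))))+(((b*(7*9))+y)*(((x+2)*(2*6))+((x*2)*(4*4)))))*1) -> ((6*((1+(z+6))*((7+7)*(b*b))))+(((b*(7*9))+y)*(((x+2)*(2*6))+((x*2)*(4*4)))))
Step 2: at LRRL: (7+7) -> 14; overall: ((6*((1+(z+6))*((7+7)*(b*b))))+(((b*(7*9))+y)*(((x+2)*(2*6))+((x*2)*(4*4))))) -> ((6*((1+(z+6))*(14*(b*b))))+(((b*(7*9))+y)*(((x+2)*(2*6))+((x*2)*(4*4)))))
Step 3: at RLLR: (7*9) -> 63; overall: ((6*((1+(z+6))*(14*(b*b))))+(((b*(7*9))+y)*(((x+2)*(2*6))+((x*2)*(4*4))))) -> ((6*((1+(z+6))*(14*(b*b))))+(((b*63)+y)*(((x+2)*(2*6))+((x*2)*(4*4)))))
Step 4: at RRLR: (2*6) -> 12; overall: ((6*((1+(z+6))*(14*(b*b))))+(((b*63)+y)*(((x+2)*(2*6))+((x*2)*(4*4))))) -> ((6*((1+(z+6))*(14*(b*b))))+(((b*63)+y)*(((x+2)*12)+((x*2)*(4*4)))))
Step 5: at RRRR: (4*4) -> 16; overall: ((6*((1+(z+6))*(14*(b*b))))+(((b*63)+y)*(((x+2)*12)+((x*2)*(4*4))))) -> ((6*((1+(z+6))*(14*(b*b))))+(((b*63)+y)*(((x+2)*12)+((x*2)*16))))
Fixed point: ((6*((1+(z+6))*(14*(b*b))))+(((b*63)+y)*(((x+2)*12)+((x*2)*16))))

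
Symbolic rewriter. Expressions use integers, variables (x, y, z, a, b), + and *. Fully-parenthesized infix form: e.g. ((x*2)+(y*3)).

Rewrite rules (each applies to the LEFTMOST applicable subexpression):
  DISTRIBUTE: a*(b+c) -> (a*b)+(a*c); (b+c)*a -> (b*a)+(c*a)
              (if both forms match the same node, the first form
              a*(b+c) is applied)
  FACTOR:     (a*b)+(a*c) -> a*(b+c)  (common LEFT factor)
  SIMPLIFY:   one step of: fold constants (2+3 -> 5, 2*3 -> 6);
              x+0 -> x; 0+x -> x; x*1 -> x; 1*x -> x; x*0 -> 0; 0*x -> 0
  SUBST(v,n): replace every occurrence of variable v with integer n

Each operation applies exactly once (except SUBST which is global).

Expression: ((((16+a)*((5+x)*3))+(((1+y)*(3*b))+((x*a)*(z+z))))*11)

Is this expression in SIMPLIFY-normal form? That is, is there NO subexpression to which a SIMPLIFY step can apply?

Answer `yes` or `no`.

Expression: ((((16+a)*((5+x)*3))+(((1+y)*(3*b))+((x*a)*(z+z))))*11)
Scanning for simplifiable subexpressions (pre-order)...
  at root: ((((16+a)*((5+x)*3))+(((1+y)*(3*b))+((x*a)*(z+z))))*11) (not simplifiable)
  at L: (((16+a)*((5+x)*3))+(((1+y)*(3*b))+((x*a)*(z+z)))) (not simplifiable)
  at LL: ((16+a)*((5+x)*3)) (not simplifiable)
  at LLL: (16+a) (not simplifiable)
  at LLR: ((5+x)*3) (not simplifiable)
  at LLRL: (5+x) (not simplifiable)
  at LR: (((1+y)*(3*b))+((x*a)*(z+z))) (not simplifiable)
  at LRL: ((1+y)*(3*b)) (not simplifiable)
  at LRLL: (1+y) (not simplifiable)
  at LRLR: (3*b) (not simplifiable)
  at LRR: ((x*a)*(z+z)) (not simplifiable)
  at LRRL: (x*a) (not simplifiable)
  at LRRR: (z+z) (not simplifiable)
Result: no simplifiable subexpression found -> normal form.

Answer: yes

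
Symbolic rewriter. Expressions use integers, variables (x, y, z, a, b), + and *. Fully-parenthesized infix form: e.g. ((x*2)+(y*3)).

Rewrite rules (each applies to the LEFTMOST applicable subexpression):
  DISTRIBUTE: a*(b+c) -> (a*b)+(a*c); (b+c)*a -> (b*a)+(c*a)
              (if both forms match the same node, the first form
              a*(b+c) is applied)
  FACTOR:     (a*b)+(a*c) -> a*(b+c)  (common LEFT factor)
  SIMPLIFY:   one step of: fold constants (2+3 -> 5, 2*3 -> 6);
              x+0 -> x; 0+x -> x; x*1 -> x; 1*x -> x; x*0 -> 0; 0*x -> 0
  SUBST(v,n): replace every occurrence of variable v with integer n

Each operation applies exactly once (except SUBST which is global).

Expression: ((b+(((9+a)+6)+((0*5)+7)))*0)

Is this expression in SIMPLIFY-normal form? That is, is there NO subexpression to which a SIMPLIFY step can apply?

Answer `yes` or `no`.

Answer: no

Derivation:
Expression: ((b+(((9+a)+6)+((0*5)+7)))*0)
Scanning for simplifiable subexpressions (pre-order)...
  at root: ((b+(((9+a)+6)+((0*5)+7)))*0) (SIMPLIFIABLE)
  at L: (b+(((9+a)+6)+((0*5)+7))) (not simplifiable)
  at LR: (((9+a)+6)+((0*5)+7)) (not simplifiable)
  at LRL: ((9+a)+6) (not simplifiable)
  at LRLL: (9+a) (not simplifiable)
  at LRR: ((0*5)+7) (not simplifiable)
  at LRRL: (0*5) (SIMPLIFIABLE)
Found simplifiable subexpr at path root: ((b+(((9+a)+6)+((0*5)+7)))*0)
One SIMPLIFY step would give: 0
-> NOT in normal form.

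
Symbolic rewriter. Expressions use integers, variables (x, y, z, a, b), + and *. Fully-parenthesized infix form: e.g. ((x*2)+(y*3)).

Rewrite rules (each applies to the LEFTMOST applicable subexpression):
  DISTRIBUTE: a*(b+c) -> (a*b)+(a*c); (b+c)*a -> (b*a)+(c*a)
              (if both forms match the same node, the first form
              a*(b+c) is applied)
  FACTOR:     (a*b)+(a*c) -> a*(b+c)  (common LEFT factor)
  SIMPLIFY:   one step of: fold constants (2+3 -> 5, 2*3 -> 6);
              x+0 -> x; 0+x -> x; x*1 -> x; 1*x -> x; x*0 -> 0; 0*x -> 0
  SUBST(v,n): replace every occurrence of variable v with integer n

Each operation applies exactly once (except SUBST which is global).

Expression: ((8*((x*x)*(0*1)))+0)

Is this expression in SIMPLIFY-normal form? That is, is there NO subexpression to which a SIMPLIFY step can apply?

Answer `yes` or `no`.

Answer: no

Derivation:
Expression: ((8*((x*x)*(0*1)))+0)
Scanning for simplifiable subexpressions (pre-order)...
  at root: ((8*((x*x)*(0*1)))+0) (SIMPLIFIABLE)
  at L: (8*((x*x)*(0*1))) (not simplifiable)
  at LR: ((x*x)*(0*1)) (not simplifiable)
  at LRL: (x*x) (not simplifiable)
  at LRR: (0*1) (SIMPLIFIABLE)
Found simplifiable subexpr at path root: ((8*((x*x)*(0*1)))+0)
One SIMPLIFY step would give: (8*((x*x)*(0*1)))
-> NOT in normal form.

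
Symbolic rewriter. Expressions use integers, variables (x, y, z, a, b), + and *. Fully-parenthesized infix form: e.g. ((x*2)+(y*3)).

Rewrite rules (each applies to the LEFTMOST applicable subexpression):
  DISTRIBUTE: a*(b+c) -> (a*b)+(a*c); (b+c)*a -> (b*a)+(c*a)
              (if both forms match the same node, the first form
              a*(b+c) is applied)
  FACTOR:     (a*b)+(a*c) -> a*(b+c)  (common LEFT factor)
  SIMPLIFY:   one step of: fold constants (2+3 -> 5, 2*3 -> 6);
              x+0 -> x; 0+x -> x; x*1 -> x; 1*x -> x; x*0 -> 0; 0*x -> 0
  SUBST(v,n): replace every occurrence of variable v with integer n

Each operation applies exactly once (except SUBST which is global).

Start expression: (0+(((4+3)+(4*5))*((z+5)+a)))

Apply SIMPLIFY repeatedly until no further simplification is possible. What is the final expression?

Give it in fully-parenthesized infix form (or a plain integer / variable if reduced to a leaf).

Answer: (27*((z+5)+a))

Derivation:
Start: (0+(((4+3)+(4*5))*((z+5)+a)))
Step 1: at root: (0+(((4+3)+(4*5))*((z+5)+a))) -> (((4+3)+(4*5))*((z+5)+a)); overall: (0+(((4+3)+(4*5))*((z+5)+a))) -> (((4+3)+(4*5))*((z+5)+a))
Step 2: at LL: (4+3) -> 7; overall: (((4+3)+(4*5))*((z+5)+a)) -> ((7+(4*5))*((z+5)+a))
Step 3: at LR: (4*5) -> 20; overall: ((7+(4*5))*((z+5)+a)) -> ((7+20)*((z+5)+a))
Step 4: at L: (7+20) -> 27; overall: ((7+20)*((z+5)+a)) -> (27*((z+5)+a))
Fixed point: (27*((z+5)+a))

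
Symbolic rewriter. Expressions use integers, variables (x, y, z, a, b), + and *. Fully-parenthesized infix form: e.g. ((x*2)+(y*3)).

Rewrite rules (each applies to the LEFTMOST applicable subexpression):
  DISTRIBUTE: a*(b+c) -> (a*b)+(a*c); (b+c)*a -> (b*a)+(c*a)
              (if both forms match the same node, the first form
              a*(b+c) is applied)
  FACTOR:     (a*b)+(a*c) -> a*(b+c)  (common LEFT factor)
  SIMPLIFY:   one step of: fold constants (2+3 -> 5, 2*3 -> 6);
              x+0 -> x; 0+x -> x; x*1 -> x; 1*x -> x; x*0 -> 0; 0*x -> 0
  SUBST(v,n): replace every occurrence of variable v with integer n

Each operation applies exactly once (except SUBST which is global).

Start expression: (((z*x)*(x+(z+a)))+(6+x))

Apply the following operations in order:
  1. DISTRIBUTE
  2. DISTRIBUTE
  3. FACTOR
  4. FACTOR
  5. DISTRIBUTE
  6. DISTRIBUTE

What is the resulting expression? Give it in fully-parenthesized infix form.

Start: (((z*x)*(x+(z+a)))+(6+x))
Apply DISTRIBUTE at L (target: ((z*x)*(x+(z+a)))): (((z*x)*(x+(z+a)))+(6+x)) -> ((((z*x)*x)+((z*x)*(z+a)))+(6+x))
Apply DISTRIBUTE at LR (target: ((z*x)*(z+a))): ((((z*x)*x)+((z*x)*(z+a)))+(6+x)) -> ((((z*x)*x)+(((z*x)*z)+((z*x)*a)))+(6+x))
Apply FACTOR at LR (target: (((z*x)*z)+((z*x)*a))): ((((z*x)*x)+(((z*x)*z)+((z*x)*a)))+(6+x)) -> ((((z*x)*x)+((z*x)*(z+a)))+(6+x))
Apply FACTOR at L (target: (((z*x)*x)+((z*x)*(z+a)))): ((((z*x)*x)+((z*x)*(z+a)))+(6+x)) -> (((z*x)*(x+(z+a)))+(6+x))
Apply DISTRIBUTE at L (target: ((z*x)*(x+(z+a)))): (((z*x)*(x+(z+a)))+(6+x)) -> ((((z*x)*x)+((z*x)*(z+a)))+(6+x))
Apply DISTRIBUTE at LR (target: ((z*x)*(z+a))): ((((z*x)*x)+((z*x)*(z+a)))+(6+x)) -> ((((z*x)*x)+(((z*x)*z)+((z*x)*a)))+(6+x))

Answer: ((((z*x)*x)+(((z*x)*z)+((z*x)*a)))+(6+x))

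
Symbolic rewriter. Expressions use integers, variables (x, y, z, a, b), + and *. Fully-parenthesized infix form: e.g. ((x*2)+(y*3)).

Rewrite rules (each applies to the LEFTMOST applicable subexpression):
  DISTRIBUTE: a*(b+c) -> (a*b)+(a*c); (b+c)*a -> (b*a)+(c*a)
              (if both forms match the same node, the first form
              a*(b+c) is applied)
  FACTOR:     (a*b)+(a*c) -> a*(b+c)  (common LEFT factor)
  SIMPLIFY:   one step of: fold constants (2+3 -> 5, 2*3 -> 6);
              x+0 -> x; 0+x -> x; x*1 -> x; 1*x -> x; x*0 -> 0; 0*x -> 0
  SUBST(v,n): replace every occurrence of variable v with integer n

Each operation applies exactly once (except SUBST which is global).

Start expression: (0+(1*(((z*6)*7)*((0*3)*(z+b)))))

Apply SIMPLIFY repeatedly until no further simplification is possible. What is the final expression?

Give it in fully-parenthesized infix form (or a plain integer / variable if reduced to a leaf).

Answer: 0

Derivation:
Start: (0+(1*(((z*6)*7)*((0*3)*(z+b)))))
Step 1: at root: (0+(1*(((z*6)*7)*((0*3)*(z+b))))) -> (1*(((z*6)*7)*((0*3)*(z+b)))); overall: (0+(1*(((z*6)*7)*((0*3)*(z+b))))) -> (1*(((z*6)*7)*((0*3)*(z+b))))
Step 2: at root: (1*(((z*6)*7)*((0*3)*(z+b)))) -> (((z*6)*7)*((0*3)*(z+b))); overall: (1*(((z*6)*7)*((0*3)*(z+b)))) -> (((z*6)*7)*((0*3)*(z+b)))
Step 3: at RL: (0*3) -> 0; overall: (((z*6)*7)*((0*3)*(z+b))) -> (((z*6)*7)*(0*(z+b)))
Step 4: at R: (0*(z+b)) -> 0; overall: (((z*6)*7)*(0*(z+b))) -> (((z*6)*7)*0)
Step 5: at root: (((z*6)*7)*0) -> 0; overall: (((z*6)*7)*0) -> 0
Fixed point: 0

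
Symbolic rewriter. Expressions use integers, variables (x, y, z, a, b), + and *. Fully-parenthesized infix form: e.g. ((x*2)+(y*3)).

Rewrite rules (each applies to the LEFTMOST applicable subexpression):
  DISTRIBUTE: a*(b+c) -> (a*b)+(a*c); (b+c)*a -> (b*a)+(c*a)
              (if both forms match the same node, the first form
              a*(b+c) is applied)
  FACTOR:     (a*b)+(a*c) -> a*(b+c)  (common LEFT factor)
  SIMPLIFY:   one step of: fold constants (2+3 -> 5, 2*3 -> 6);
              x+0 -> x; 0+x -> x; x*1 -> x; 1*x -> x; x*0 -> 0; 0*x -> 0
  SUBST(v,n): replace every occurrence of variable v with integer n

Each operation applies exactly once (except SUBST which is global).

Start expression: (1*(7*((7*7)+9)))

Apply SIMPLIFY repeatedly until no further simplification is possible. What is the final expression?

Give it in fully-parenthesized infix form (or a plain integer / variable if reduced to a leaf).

Answer: 406

Derivation:
Start: (1*(7*((7*7)+9)))
Step 1: at root: (1*(7*((7*7)+9))) -> (7*((7*7)+9)); overall: (1*(7*((7*7)+9))) -> (7*((7*7)+9))
Step 2: at RL: (7*7) -> 49; overall: (7*((7*7)+9)) -> (7*(49+9))
Step 3: at R: (49+9) -> 58; overall: (7*(49+9)) -> (7*58)
Step 4: at root: (7*58) -> 406; overall: (7*58) -> 406
Fixed point: 406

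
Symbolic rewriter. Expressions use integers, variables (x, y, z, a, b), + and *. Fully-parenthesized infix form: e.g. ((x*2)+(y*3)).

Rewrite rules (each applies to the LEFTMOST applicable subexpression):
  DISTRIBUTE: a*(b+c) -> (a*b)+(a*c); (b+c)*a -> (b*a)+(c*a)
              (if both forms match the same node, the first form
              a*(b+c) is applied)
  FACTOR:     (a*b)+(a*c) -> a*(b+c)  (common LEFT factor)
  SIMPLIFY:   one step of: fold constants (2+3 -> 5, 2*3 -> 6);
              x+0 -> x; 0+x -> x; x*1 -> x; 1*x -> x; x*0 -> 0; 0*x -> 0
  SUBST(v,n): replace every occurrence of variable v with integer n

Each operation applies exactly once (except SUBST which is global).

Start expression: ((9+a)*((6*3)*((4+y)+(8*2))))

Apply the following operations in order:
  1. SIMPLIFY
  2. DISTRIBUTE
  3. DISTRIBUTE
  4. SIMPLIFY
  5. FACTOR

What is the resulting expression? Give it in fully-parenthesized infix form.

Answer: ((9*(18*((4+y)+16)))+(a*(18*((4+y)+(8*2)))))

Derivation:
Start: ((9+a)*((6*3)*((4+y)+(8*2))))
Apply SIMPLIFY at RL (target: (6*3)): ((9+a)*((6*3)*((4+y)+(8*2)))) -> ((9+a)*(18*((4+y)+(8*2))))
Apply DISTRIBUTE at root (target: ((9+a)*(18*((4+y)+(8*2))))): ((9+a)*(18*((4+y)+(8*2)))) -> ((9*(18*((4+y)+(8*2))))+(a*(18*((4+y)+(8*2)))))
Apply DISTRIBUTE at LR (target: (18*((4+y)+(8*2)))): ((9*(18*((4+y)+(8*2))))+(a*(18*((4+y)+(8*2))))) -> ((9*((18*(4+y))+(18*(8*2))))+(a*(18*((4+y)+(8*2)))))
Apply SIMPLIFY at LRRR (target: (8*2)): ((9*((18*(4+y))+(18*(8*2))))+(a*(18*((4+y)+(8*2))))) -> ((9*((18*(4+y))+(18*16)))+(a*(18*((4+y)+(8*2)))))
Apply FACTOR at LR (target: ((18*(4+y))+(18*16))): ((9*((18*(4+y))+(18*16)))+(a*(18*((4+y)+(8*2))))) -> ((9*(18*((4+y)+16)))+(a*(18*((4+y)+(8*2)))))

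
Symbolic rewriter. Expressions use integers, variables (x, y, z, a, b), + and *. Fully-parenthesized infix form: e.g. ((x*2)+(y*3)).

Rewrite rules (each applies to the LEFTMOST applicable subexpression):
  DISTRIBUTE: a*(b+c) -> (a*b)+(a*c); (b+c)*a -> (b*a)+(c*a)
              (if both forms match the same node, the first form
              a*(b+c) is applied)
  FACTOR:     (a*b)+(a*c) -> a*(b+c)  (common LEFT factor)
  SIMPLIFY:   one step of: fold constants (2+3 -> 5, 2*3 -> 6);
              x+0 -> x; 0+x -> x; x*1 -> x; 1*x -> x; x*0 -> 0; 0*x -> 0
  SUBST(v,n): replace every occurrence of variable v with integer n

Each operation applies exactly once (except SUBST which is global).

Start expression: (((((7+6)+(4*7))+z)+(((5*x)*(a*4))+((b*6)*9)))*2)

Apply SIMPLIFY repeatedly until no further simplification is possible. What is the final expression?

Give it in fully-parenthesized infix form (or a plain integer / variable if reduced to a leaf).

Start: (((((7+6)+(4*7))+z)+(((5*x)*(a*4))+((b*6)*9)))*2)
Step 1: at LLLL: (7+6) -> 13; overall: (((((7+6)+(4*7))+z)+(((5*x)*(a*4))+((b*6)*9)))*2) -> ((((13+(4*7))+z)+(((5*x)*(a*4))+((b*6)*9)))*2)
Step 2: at LLLR: (4*7) -> 28; overall: ((((13+(4*7))+z)+(((5*x)*(a*4))+((b*6)*9)))*2) -> ((((13+28)+z)+(((5*x)*(a*4))+((b*6)*9)))*2)
Step 3: at LLL: (13+28) -> 41; overall: ((((13+28)+z)+(((5*x)*(a*4))+((b*6)*9)))*2) -> (((41+z)+(((5*x)*(a*4))+((b*6)*9)))*2)
Fixed point: (((41+z)+(((5*x)*(a*4))+((b*6)*9)))*2)

Answer: (((41+z)+(((5*x)*(a*4))+((b*6)*9)))*2)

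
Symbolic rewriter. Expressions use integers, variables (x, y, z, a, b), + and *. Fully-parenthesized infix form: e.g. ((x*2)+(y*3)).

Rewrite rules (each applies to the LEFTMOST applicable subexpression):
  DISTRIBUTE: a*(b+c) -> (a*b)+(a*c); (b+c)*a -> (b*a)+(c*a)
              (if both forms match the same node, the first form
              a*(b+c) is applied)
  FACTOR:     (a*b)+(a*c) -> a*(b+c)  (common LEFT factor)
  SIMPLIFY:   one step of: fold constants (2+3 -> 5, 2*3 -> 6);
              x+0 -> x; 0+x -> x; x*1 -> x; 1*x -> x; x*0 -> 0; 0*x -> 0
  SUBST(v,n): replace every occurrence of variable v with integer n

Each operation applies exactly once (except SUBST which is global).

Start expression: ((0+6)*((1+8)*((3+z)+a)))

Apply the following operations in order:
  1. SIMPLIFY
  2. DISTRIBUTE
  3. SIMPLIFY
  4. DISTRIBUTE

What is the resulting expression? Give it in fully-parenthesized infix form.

Answer: ((6*(9*(3+z)))+(6*((1+8)*a)))

Derivation:
Start: ((0+6)*((1+8)*((3+z)+a)))
Apply SIMPLIFY at L (target: (0+6)): ((0+6)*((1+8)*((3+z)+a))) -> (6*((1+8)*((3+z)+a)))
Apply DISTRIBUTE at R (target: ((1+8)*((3+z)+a))): (6*((1+8)*((3+z)+a))) -> (6*(((1+8)*(3+z))+((1+8)*a)))
Apply SIMPLIFY at RLL (target: (1+8)): (6*(((1+8)*(3+z))+((1+8)*a))) -> (6*((9*(3+z))+((1+8)*a)))
Apply DISTRIBUTE at root (target: (6*((9*(3+z))+((1+8)*a)))): (6*((9*(3+z))+((1+8)*a))) -> ((6*(9*(3+z)))+(6*((1+8)*a)))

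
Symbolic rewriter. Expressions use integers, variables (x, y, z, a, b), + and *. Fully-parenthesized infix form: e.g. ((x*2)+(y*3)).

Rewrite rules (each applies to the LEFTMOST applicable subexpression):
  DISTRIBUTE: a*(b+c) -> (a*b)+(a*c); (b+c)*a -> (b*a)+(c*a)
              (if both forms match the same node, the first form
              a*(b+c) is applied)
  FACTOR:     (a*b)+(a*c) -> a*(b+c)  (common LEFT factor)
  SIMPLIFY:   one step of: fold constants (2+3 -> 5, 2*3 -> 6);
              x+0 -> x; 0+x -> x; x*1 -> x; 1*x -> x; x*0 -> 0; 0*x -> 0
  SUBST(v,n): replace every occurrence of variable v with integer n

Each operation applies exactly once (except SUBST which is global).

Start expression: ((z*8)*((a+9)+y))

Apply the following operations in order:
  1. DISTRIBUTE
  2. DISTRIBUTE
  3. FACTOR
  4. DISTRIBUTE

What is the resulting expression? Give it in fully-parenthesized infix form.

Answer: ((((z*8)*a)+((z*8)*9))+((z*8)*y))

Derivation:
Start: ((z*8)*((a+9)+y))
Apply DISTRIBUTE at root (target: ((z*8)*((a+9)+y))): ((z*8)*((a+9)+y)) -> (((z*8)*(a+9))+((z*8)*y))
Apply DISTRIBUTE at L (target: ((z*8)*(a+9))): (((z*8)*(a+9))+((z*8)*y)) -> ((((z*8)*a)+((z*8)*9))+((z*8)*y))
Apply FACTOR at L (target: (((z*8)*a)+((z*8)*9))): ((((z*8)*a)+((z*8)*9))+((z*8)*y)) -> (((z*8)*(a+9))+((z*8)*y))
Apply DISTRIBUTE at L (target: ((z*8)*(a+9))): (((z*8)*(a+9))+((z*8)*y)) -> ((((z*8)*a)+((z*8)*9))+((z*8)*y))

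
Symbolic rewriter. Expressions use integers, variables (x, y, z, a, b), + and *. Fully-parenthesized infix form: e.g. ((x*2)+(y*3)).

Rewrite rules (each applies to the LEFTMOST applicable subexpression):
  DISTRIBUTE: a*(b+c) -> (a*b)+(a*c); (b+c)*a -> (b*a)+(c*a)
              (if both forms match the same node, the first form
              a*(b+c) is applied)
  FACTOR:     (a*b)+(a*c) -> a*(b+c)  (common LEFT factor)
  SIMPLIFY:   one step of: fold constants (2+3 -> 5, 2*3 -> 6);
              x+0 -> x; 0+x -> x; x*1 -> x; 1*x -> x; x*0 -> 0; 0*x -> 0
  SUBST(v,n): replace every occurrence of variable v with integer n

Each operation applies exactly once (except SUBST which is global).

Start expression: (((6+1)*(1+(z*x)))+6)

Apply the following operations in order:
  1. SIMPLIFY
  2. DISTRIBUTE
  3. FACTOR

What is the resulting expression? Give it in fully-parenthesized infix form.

Answer: ((7*(1+(z*x)))+6)

Derivation:
Start: (((6+1)*(1+(z*x)))+6)
Apply SIMPLIFY at LL (target: (6+1)): (((6+1)*(1+(z*x)))+6) -> ((7*(1+(z*x)))+6)
Apply DISTRIBUTE at L (target: (7*(1+(z*x)))): ((7*(1+(z*x)))+6) -> (((7*1)+(7*(z*x)))+6)
Apply FACTOR at L (target: ((7*1)+(7*(z*x)))): (((7*1)+(7*(z*x)))+6) -> ((7*(1+(z*x)))+6)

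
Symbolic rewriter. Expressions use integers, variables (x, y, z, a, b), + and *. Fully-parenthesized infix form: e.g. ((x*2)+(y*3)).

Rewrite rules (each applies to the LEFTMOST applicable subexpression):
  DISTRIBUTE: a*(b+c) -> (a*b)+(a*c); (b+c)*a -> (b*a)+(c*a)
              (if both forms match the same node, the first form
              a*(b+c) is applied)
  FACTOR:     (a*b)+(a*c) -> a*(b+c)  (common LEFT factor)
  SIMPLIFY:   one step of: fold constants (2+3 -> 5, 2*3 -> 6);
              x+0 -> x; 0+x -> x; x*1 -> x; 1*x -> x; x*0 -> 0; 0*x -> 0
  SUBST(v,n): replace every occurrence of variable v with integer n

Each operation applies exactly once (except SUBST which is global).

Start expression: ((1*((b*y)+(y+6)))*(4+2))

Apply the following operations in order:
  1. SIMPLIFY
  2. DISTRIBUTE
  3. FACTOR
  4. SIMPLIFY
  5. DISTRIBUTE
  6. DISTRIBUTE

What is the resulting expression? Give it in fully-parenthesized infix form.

Answer: (((b*y)*6)+((y*6)+(6*6)))

Derivation:
Start: ((1*((b*y)+(y+6)))*(4+2))
Apply SIMPLIFY at L (target: (1*((b*y)+(y+6)))): ((1*((b*y)+(y+6)))*(4+2)) -> (((b*y)+(y+6))*(4+2))
Apply DISTRIBUTE at root (target: (((b*y)+(y+6))*(4+2))): (((b*y)+(y+6))*(4+2)) -> ((((b*y)+(y+6))*4)+(((b*y)+(y+6))*2))
Apply FACTOR at root (target: ((((b*y)+(y+6))*4)+(((b*y)+(y+6))*2))): ((((b*y)+(y+6))*4)+(((b*y)+(y+6))*2)) -> (((b*y)+(y+6))*(4+2))
Apply SIMPLIFY at R (target: (4+2)): (((b*y)+(y+6))*(4+2)) -> (((b*y)+(y+6))*6)
Apply DISTRIBUTE at root (target: (((b*y)+(y+6))*6)): (((b*y)+(y+6))*6) -> (((b*y)*6)+((y+6)*6))
Apply DISTRIBUTE at R (target: ((y+6)*6)): (((b*y)*6)+((y+6)*6)) -> (((b*y)*6)+((y*6)+(6*6)))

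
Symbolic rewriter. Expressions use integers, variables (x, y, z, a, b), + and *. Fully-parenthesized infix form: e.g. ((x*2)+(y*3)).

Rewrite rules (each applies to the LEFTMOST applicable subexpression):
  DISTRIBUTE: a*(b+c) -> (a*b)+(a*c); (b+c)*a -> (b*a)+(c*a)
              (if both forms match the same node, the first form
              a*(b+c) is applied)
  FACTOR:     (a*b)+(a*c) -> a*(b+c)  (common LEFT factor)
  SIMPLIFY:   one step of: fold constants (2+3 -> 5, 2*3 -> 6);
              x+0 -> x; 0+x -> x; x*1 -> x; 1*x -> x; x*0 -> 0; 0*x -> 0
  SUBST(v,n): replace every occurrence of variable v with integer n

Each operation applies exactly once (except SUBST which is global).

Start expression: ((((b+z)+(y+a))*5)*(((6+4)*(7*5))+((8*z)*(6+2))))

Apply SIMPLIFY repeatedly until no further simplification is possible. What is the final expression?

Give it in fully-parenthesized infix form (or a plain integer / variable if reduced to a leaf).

Start: ((((b+z)+(y+a))*5)*(((6+4)*(7*5))+((8*z)*(6+2))))
Step 1: at RLL: (6+4) -> 10; overall: ((((b+z)+(y+a))*5)*(((6+4)*(7*5))+((8*z)*(6+2)))) -> ((((b+z)+(y+a))*5)*((10*(7*5))+((8*z)*(6+2))))
Step 2: at RLR: (7*5) -> 35; overall: ((((b+z)+(y+a))*5)*((10*(7*5))+((8*z)*(6+2)))) -> ((((b+z)+(y+a))*5)*((10*35)+((8*z)*(6+2))))
Step 3: at RL: (10*35) -> 350; overall: ((((b+z)+(y+a))*5)*((10*35)+((8*z)*(6+2)))) -> ((((b+z)+(y+a))*5)*(350+((8*z)*(6+2))))
Step 4: at RRR: (6+2) -> 8; overall: ((((b+z)+(y+a))*5)*(350+((8*z)*(6+2)))) -> ((((b+z)+(y+a))*5)*(350+((8*z)*8)))
Fixed point: ((((b+z)+(y+a))*5)*(350+((8*z)*8)))

Answer: ((((b+z)+(y+a))*5)*(350+((8*z)*8)))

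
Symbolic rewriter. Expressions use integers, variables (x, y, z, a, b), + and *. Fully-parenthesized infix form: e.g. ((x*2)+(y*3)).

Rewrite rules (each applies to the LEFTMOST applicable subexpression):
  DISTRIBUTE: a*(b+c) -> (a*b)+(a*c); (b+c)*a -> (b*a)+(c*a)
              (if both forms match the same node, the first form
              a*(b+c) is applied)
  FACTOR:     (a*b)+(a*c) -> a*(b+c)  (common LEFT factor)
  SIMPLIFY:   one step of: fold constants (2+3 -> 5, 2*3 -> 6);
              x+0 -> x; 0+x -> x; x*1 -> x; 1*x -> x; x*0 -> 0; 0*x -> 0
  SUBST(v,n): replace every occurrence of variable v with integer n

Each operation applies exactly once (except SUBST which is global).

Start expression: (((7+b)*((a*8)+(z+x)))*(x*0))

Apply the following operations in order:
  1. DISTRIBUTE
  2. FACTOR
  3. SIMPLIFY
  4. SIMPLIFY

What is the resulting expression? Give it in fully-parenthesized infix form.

Start: (((7+b)*((a*8)+(z+x)))*(x*0))
Apply DISTRIBUTE at L (target: ((7+b)*((a*8)+(z+x)))): (((7+b)*((a*8)+(z+x)))*(x*0)) -> ((((7+b)*(a*8))+((7+b)*(z+x)))*(x*0))
Apply FACTOR at L (target: (((7+b)*(a*8))+((7+b)*(z+x)))): ((((7+b)*(a*8))+((7+b)*(z+x)))*(x*0)) -> (((7+b)*((a*8)+(z+x)))*(x*0))
Apply SIMPLIFY at R (target: (x*0)): (((7+b)*((a*8)+(z+x)))*(x*0)) -> (((7+b)*((a*8)+(z+x)))*0)
Apply SIMPLIFY at root (target: (((7+b)*((a*8)+(z+x)))*0)): (((7+b)*((a*8)+(z+x)))*0) -> 0

Answer: 0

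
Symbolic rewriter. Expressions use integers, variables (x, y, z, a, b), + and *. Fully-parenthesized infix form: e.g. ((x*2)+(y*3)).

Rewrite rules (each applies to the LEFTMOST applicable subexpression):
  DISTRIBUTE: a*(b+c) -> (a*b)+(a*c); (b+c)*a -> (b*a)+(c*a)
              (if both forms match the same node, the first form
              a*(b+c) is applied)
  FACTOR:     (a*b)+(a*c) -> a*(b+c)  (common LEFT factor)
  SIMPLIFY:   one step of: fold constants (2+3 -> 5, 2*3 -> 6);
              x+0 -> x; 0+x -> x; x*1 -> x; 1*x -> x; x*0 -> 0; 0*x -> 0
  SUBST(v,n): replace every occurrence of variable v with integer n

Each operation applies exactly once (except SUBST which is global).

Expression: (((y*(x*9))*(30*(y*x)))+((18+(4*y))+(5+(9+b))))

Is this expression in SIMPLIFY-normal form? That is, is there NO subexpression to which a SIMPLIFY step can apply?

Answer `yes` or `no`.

Answer: yes

Derivation:
Expression: (((y*(x*9))*(30*(y*x)))+((18+(4*y))+(5+(9+b))))
Scanning for simplifiable subexpressions (pre-order)...
  at root: (((y*(x*9))*(30*(y*x)))+((18+(4*y))+(5+(9+b)))) (not simplifiable)
  at L: ((y*(x*9))*(30*(y*x))) (not simplifiable)
  at LL: (y*(x*9)) (not simplifiable)
  at LLR: (x*9) (not simplifiable)
  at LR: (30*(y*x)) (not simplifiable)
  at LRR: (y*x) (not simplifiable)
  at R: ((18+(4*y))+(5+(9+b))) (not simplifiable)
  at RL: (18+(4*y)) (not simplifiable)
  at RLR: (4*y) (not simplifiable)
  at RR: (5+(9+b)) (not simplifiable)
  at RRR: (9+b) (not simplifiable)
Result: no simplifiable subexpression found -> normal form.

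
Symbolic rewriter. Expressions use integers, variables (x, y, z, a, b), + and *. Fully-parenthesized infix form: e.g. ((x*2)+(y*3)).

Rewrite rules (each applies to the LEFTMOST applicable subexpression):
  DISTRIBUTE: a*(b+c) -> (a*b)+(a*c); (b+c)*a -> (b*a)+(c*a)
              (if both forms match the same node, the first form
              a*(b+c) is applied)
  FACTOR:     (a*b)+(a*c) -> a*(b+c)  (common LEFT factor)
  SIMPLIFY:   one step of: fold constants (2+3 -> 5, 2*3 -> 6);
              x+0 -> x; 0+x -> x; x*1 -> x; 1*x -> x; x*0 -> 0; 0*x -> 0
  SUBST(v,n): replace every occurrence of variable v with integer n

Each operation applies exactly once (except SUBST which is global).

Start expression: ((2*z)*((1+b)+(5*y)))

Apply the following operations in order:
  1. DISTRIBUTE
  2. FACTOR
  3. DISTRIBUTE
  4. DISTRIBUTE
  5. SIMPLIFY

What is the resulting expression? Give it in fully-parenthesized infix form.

Answer: (((2*z)+((2*z)*b))+((2*z)*(5*y)))

Derivation:
Start: ((2*z)*((1+b)+(5*y)))
Apply DISTRIBUTE at root (target: ((2*z)*((1+b)+(5*y)))): ((2*z)*((1+b)+(5*y))) -> (((2*z)*(1+b))+((2*z)*(5*y)))
Apply FACTOR at root (target: (((2*z)*(1+b))+((2*z)*(5*y)))): (((2*z)*(1+b))+((2*z)*(5*y))) -> ((2*z)*((1+b)+(5*y)))
Apply DISTRIBUTE at root (target: ((2*z)*((1+b)+(5*y)))): ((2*z)*((1+b)+(5*y))) -> (((2*z)*(1+b))+((2*z)*(5*y)))
Apply DISTRIBUTE at L (target: ((2*z)*(1+b))): (((2*z)*(1+b))+((2*z)*(5*y))) -> ((((2*z)*1)+((2*z)*b))+((2*z)*(5*y)))
Apply SIMPLIFY at LL (target: ((2*z)*1)): ((((2*z)*1)+((2*z)*b))+((2*z)*(5*y))) -> (((2*z)+((2*z)*b))+((2*z)*(5*y)))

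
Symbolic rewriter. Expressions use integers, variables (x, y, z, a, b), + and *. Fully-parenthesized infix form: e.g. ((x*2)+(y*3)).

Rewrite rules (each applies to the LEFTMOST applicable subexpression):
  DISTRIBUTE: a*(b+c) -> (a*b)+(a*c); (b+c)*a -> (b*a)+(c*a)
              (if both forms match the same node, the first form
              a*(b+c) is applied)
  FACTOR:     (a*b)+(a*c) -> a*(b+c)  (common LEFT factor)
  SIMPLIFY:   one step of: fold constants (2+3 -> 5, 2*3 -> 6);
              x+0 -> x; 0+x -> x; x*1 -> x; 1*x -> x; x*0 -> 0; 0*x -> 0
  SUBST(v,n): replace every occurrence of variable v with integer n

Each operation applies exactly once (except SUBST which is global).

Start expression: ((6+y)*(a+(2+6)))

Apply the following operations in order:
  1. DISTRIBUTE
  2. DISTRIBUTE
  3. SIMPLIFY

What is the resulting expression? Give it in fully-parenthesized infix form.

Start: ((6+y)*(a+(2+6)))
Apply DISTRIBUTE at root (target: ((6+y)*(a+(2+6)))): ((6+y)*(a+(2+6))) -> (((6+y)*a)+((6+y)*(2+6)))
Apply DISTRIBUTE at L (target: ((6+y)*a)): (((6+y)*a)+((6+y)*(2+6))) -> (((6*a)+(y*a))+((6+y)*(2+6)))
Apply SIMPLIFY at RR (target: (2+6)): (((6*a)+(y*a))+((6+y)*(2+6))) -> (((6*a)+(y*a))+((6+y)*8))

Answer: (((6*a)+(y*a))+((6+y)*8))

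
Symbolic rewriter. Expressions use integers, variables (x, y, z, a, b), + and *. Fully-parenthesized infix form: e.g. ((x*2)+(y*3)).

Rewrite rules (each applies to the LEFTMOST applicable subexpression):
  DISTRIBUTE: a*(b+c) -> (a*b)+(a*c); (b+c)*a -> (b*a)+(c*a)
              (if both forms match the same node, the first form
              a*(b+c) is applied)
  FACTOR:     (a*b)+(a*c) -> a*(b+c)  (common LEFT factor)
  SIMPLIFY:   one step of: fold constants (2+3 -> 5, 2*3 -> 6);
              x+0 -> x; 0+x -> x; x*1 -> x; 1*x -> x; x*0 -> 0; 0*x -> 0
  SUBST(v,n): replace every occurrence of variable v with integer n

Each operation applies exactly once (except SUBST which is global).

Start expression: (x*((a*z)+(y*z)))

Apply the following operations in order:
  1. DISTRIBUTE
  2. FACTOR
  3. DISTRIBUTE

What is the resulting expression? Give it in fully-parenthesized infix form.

Start: (x*((a*z)+(y*z)))
Apply DISTRIBUTE at root (target: (x*((a*z)+(y*z)))): (x*((a*z)+(y*z))) -> ((x*(a*z))+(x*(y*z)))
Apply FACTOR at root (target: ((x*(a*z))+(x*(y*z)))): ((x*(a*z))+(x*(y*z))) -> (x*((a*z)+(y*z)))
Apply DISTRIBUTE at root (target: (x*((a*z)+(y*z)))): (x*((a*z)+(y*z))) -> ((x*(a*z))+(x*(y*z)))

Answer: ((x*(a*z))+(x*(y*z)))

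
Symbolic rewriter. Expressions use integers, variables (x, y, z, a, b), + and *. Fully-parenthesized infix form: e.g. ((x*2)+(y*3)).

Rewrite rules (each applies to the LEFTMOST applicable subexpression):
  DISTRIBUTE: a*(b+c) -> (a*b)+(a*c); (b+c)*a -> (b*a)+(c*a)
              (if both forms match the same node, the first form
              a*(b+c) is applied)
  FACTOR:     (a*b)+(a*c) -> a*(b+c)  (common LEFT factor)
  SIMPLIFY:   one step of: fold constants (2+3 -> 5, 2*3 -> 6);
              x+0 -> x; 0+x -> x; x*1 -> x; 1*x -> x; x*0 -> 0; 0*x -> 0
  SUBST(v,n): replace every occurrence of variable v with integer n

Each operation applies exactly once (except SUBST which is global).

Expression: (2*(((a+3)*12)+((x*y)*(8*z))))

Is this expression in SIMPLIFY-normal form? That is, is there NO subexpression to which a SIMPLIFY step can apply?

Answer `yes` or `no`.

Expression: (2*(((a+3)*12)+((x*y)*(8*z))))
Scanning for simplifiable subexpressions (pre-order)...
  at root: (2*(((a+3)*12)+((x*y)*(8*z)))) (not simplifiable)
  at R: (((a+3)*12)+((x*y)*(8*z))) (not simplifiable)
  at RL: ((a+3)*12) (not simplifiable)
  at RLL: (a+3) (not simplifiable)
  at RR: ((x*y)*(8*z)) (not simplifiable)
  at RRL: (x*y) (not simplifiable)
  at RRR: (8*z) (not simplifiable)
Result: no simplifiable subexpression found -> normal form.

Answer: yes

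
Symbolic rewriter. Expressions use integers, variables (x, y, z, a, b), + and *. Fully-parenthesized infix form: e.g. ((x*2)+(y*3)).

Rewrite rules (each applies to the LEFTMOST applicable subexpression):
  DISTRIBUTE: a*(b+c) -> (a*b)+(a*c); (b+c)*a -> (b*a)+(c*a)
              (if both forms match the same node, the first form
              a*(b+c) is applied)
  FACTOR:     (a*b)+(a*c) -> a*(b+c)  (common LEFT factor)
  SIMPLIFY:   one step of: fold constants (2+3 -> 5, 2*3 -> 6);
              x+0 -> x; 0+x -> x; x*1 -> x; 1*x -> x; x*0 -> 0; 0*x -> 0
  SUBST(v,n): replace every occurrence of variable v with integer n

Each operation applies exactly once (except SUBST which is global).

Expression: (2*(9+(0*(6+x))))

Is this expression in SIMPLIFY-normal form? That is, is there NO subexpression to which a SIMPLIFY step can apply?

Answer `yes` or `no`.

Answer: no

Derivation:
Expression: (2*(9+(0*(6+x))))
Scanning for simplifiable subexpressions (pre-order)...
  at root: (2*(9+(0*(6+x)))) (not simplifiable)
  at R: (9+(0*(6+x))) (not simplifiable)
  at RR: (0*(6+x)) (SIMPLIFIABLE)
  at RRR: (6+x) (not simplifiable)
Found simplifiable subexpr at path RR: (0*(6+x))
One SIMPLIFY step would give: (2*(9+0))
-> NOT in normal form.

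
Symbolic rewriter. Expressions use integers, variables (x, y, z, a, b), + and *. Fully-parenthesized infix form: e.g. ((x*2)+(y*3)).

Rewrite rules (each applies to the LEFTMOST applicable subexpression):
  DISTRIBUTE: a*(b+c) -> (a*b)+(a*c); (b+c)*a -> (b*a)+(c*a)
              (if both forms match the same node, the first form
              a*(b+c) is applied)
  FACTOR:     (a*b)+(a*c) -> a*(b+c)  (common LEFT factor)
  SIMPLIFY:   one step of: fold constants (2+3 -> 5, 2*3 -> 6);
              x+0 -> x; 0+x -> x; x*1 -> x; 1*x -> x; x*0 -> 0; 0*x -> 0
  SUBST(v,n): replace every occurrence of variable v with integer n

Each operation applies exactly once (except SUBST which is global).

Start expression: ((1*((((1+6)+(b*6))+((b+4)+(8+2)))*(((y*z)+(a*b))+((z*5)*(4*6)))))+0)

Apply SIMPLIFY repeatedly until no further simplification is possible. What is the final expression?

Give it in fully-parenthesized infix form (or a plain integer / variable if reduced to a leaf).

Start: ((1*((((1+6)+(b*6))+((b+4)+(8+2)))*(((y*z)+(a*b))+((z*5)*(4*6)))))+0)
Step 1: at root: ((1*((((1+6)+(b*6))+((b+4)+(8+2)))*(((y*z)+(a*b))+((z*5)*(4*6)))))+0) -> (1*((((1+6)+(b*6))+((b+4)+(8+2)))*(((y*z)+(a*b))+((z*5)*(4*6))))); overall: ((1*((((1+6)+(b*6))+((b+4)+(8+2)))*(((y*z)+(a*b))+((z*5)*(4*6)))))+0) -> (1*((((1+6)+(b*6))+((b+4)+(8+2)))*(((y*z)+(a*b))+((z*5)*(4*6)))))
Step 2: at root: (1*((((1+6)+(b*6))+((b+4)+(8+2)))*(((y*z)+(a*b))+((z*5)*(4*6))))) -> ((((1+6)+(b*6))+((b+4)+(8+2)))*(((y*z)+(a*b))+((z*5)*(4*6)))); overall: (1*((((1+6)+(b*6))+((b+4)+(8+2)))*(((y*z)+(a*b))+((z*5)*(4*6))))) -> ((((1+6)+(b*6))+((b+4)+(8+2)))*(((y*z)+(a*b))+((z*5)*(4*6))))
Step 3: at LLL: (1+6) -> 7; overall: ((((1+6)+(b*6))+((b+4)+(8+2)))*(((y*z)+(a*b))+((z*5)*(4*6)))) -> (((7+(b*6))+((b+4)+(8+2)))*(((y*z)+(a*b))+((z*5)*(4*6))))
Step 4: at LRR: (8+2) -> 10; overall: (((7+(b*6))+((b+4)+(8+2)))*(((y*z)+(a*b))+((z*5)*(4*6)))) -> (((7+(b*6))+((b+4)+10))*(((y*z)+(a*b))+((z*5)*(4*6))))
Step 5: at RRR: (4*6) -> 24; overall: (((7+(b*6))+((b+4)+10))*(((y*z)+(a*b))+((z*5)*(4*6)))) -> (((7+(b*6))+((b+4)+10))*(((y*z)+(a*b))+((z*5)*24)))
Fixed point: (((7+(b*6))+((b+4)+10))*(((y*z)+(a*b))+((z*5)*24)))

Answer: (((7+(b*6))+((b+4)+10))*(((y*z)+(a*b))+((z*5)*24)))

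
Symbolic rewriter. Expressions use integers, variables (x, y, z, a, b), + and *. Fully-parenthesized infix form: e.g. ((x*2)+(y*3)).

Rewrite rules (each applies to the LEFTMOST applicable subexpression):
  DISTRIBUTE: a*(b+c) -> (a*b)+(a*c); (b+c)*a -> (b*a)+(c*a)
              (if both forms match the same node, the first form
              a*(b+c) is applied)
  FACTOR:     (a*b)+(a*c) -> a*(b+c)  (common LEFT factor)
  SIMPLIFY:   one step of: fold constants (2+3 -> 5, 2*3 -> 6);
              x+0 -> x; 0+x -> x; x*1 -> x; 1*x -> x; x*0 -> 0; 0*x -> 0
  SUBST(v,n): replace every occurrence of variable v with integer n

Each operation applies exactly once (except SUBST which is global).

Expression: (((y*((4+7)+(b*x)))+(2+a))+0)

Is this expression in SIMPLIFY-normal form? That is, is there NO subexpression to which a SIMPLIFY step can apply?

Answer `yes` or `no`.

Answer: no

Derivation:
Expression: (((y*((4+7)+(b*x)))+(2+a))+0)
Scanning for simplifiable subexpressions (pre-order)...
  at root: (((y*((4+7)+(b*x)))+(2+a))+0) (SIMPLIFIABLE)
  at L: ((y*((4+7)+(b*x)))+(2+a)) (not simplifiable)
  at LL: (y*((4+7)+(b*x))) (not simplifiable)
  at LLR: ((4+7)+(b*x)) (not simplifiable)
  at LLRL: (4+7) (SIMPLIFIABLE)
  at LLRR: (b*x) (not simplifiable)
  at LR: (2+a) (not simplifiable)
Found simplifiable subexpr at path root: (((y*((4+7)+(b*x)))+(2+a))+0)
One SIMPLIFY step would give: ((y*((4+7)+(b*x)))+(2+a))
-> NOT in normal form.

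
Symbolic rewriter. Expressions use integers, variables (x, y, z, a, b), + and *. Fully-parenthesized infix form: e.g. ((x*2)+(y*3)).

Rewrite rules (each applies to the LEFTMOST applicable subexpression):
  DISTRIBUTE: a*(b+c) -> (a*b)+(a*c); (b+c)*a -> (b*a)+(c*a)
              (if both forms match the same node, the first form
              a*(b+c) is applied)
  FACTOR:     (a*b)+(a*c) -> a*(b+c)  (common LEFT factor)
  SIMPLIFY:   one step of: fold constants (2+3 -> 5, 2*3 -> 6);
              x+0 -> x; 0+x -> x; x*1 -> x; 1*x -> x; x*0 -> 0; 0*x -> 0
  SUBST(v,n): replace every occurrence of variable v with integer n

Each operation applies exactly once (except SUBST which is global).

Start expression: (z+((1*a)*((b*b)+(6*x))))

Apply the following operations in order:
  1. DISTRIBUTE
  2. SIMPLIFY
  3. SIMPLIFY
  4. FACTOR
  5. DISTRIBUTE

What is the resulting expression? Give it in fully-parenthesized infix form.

Answer: (z+((a*(b*b))+(a*(6*x))))

Derivation:
Start: (z+((1*a)*((b*b)+(6*x))))
Apply DISTRIBUTE at R (target: ((1*a)*((b*b)+(6*x)))): (z+((1*a)*((b*b)+(6*x)))) -> (z+(((1*a)*(b*b))+((1*a)*(6*x))))
Apply SIMPLIFY at RLL (target: (1*a)): (z+(((1*a)*(b*b))+((1*a)*(6*x)))) -> (z+((a*(b*b))+((1*a)*(6*x))))
Apply SIMPLIFY at RRL (target: (1*a)): (z+((a*(b*b))+((1*a)*(6*x)))) -> (z+((a*(b*b))+(a*(6*x))))
Apply FACTOR at R (target: ((a*(b*b))+(a*(6*x)))): (z+((a*(b*b))+(a*(6*x)))) -> (z+(a*((b*b)+(6*x))))
Apply DISTRIBUTE at R (target: (a*((b*b)+(6*x)))): (z+(a*((b*b)+(6*x)))) -> (z+((a*(b*b))+(a*(6*x))))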